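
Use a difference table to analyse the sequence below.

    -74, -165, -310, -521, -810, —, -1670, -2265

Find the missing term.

-1189

Using the first 5 terms:
-91, -145, -211, -289
-54, -66, -78
-12, -12
Constant third difference = -12.
Extend forward: -78 − 12 = -90;  -289 − 90 = -379;  -810 − 379 = -1189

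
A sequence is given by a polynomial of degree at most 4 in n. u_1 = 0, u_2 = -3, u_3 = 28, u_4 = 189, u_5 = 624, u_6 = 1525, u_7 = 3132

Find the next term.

Δ: -3, 31, 161, 435, 901, 1607
Δ²: 34, 130, 274, 466, 706
Δ³: 96, 144, 192, 240
Δ⁴: 48, 48, 48
The fourth differences are constant (48).
240 + 48 = 288;  706 + 288 = 994;  1607 + 994 = 2601;  3132 + 2601 = 5733

5733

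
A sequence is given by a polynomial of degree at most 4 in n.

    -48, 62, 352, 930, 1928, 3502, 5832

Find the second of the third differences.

Δ: 110, 290, 578, 998, 1574, 2330
Δ²: 180, 288, 420, 576, 756
Δ³: 108, 132, 156, 180
Δ⁴: 24, 24, 24

132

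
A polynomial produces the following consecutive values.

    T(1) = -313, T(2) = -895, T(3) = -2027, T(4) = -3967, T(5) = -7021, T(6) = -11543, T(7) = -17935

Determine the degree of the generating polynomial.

4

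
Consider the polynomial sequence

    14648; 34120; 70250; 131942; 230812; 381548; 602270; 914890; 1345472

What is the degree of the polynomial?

19472, 36130, 61692, 98870, 150736, 220722, 312620, 430582
16658, 25562, 37178, 51866, 69986, 91898, 117962
8904, 11616, 14688, 18120, 21912, 26064
2712, 3072, 3432, 3792, 4152
360, 360, 360, 360
The fifth differences are constant, so the polynomial has degree 5.

5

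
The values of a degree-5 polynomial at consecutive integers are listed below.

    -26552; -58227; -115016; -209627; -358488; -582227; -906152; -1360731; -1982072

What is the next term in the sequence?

-2812403

D1: -31675 , -56789 , -94611 , -148861 , -223739 , -323925 , -454579 , -621341
D2: -25114 , -37822 , -54250 , -74878 , -100186 , -130654 , -166762
D3: -12708 , -16428 , -20628 , -25308 , -30468 , -36108
D4: -3720 , -4200 , -4680 , -5160 , -5640
D5: -480 , -480 , -480 , -480
The fifth differences are constant (-480).
-5640 − 480 = -6120;  -36108 − 6120 = -42228;  -166762 − 42228 = -208990;  -621341 − 208990 = -830331;  -1982072 − 830331 = -2812403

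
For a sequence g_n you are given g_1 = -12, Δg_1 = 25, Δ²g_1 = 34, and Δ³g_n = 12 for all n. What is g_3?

72

Build the table forward from the leading diagonal:
Third differences: 12  12  12
Second differences: 34  46  58
First differences: 25  59  105
g: -12  13  72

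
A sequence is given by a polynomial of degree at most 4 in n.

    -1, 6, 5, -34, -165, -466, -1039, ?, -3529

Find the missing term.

-2010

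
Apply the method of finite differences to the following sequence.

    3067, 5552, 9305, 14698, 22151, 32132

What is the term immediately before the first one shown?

First differences: 2485, 3753, 5393, 7453, 9981
Second differences: 1268, 1640, 2060, 2528
Third differences: 372, 420, 468
Fourth differences: 48, 48
The fourth differences are constant at 48.
Work back: 372 − 48 = 324;  1268 − 324 = 944;  2485 − 944 = 1541;  3067 − 1541 = 1526

1526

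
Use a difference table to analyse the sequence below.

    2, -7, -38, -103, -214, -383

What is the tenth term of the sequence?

-1879

D1: -9 , -31 , -65 , -111 , -169
D2: -22 , -34 , -46 , -58
D3: -12 , -12 , -12
Third differences constant at -12.
-58 − 12 = -70;  -169 − 70 = -239;  -383 − 239 = -622
-70 − 12 = -82;  -239 − 82 = -321;  -622 − 321 = -943
-82 − 12 = -94;  -321 − 94 = -415;  -943 − 415 = -1358
-94 − 12 = -106;  -415 − 106 = -521;  -1358 − 521 = -1879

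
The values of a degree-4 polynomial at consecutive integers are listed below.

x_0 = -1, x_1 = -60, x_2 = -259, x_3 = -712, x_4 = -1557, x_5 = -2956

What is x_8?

-12457

Δ: -59  -199  -453  -845  -1399
Δ²: -140  -254  -392  -554
Δ³: -114  -138  -162
Δ⁴: -24  -24
Fourth differences constant at -24.
-162 − 24 = -186;  -554 − 186 = -740;  -1399 − 740 = -2139;  -2956 − 2139 = -5095
-186 − 24 = -210;  -740 − 210 = -950;  -2139 − 950 = -3089;  -5095 − 3089 = -8184
-210 − 24 = -234;  -950 − 234 = -1184;  -3089 − 1184 = -4273;  -8184 − 4273 = -12457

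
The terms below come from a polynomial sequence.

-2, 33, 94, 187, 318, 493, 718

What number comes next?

999

35 , 61 , 93 , 131 , 175 , 225
26 , 32 , 38 , 44 , 50
6 , 6 , 6 , 6
Third differences constant at 6.
50 + 6 = 56;  225 + 56 = 281;  718 + 281 = 999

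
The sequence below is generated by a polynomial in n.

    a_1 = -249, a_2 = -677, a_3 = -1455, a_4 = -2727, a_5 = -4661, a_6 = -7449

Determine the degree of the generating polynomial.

D1: -428, -778, -1272, -1934, -2788
D2: -350, -494, -662, -854
D3: -144, -168, -192
D4: -24, -24
The fourth differences are constant, so the polynomial has degree 4.

4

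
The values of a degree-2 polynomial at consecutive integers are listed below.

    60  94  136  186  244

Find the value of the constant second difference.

First differences: 34, 42, 50, 58
Second differences: 8, 8, 8

8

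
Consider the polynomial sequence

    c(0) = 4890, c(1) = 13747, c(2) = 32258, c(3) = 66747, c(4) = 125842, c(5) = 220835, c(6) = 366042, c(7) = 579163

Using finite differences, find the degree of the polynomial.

5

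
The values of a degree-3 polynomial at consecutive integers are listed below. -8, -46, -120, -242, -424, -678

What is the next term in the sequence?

First differences: -38, -74, -122, -182, -254
Second differences: -36, -48, -60, -72
Third differences: -12, -12, -12
Third differences constant at -12.
-72 − 12 = -84;  -254 − 84 = -338;  -678 − 338 = -1016

-1016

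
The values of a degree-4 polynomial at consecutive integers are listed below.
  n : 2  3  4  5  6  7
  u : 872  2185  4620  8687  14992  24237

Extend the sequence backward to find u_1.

267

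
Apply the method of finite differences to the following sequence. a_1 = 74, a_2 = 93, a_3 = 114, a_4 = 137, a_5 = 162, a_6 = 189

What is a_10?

First differences: 19, 21, 23, 25, 27
Second differences: 2, 2, 2, 2
Second differences constant at 2.
27 + 2 = 29;  189 + 29 = 218
29 + 2 = 31;  218 + 31 = 249
31 + 2 = 33;  249 + 33 = 282
33 + 2 = 35;  282 + 35 = 317

317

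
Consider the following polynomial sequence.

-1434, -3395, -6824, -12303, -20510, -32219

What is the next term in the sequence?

Δ: -1961  -3429  -5479  -8207  -11709
Δ²: -1468  -2050  -2728  -3502
Δ³: -582  -678  -774
Δ⁴: -96  -96
Fourth differences constant at -96.
-774 − 96 = -870;  -3502 − 870 = -4372;  -11709 − 4372 = -16081;  -32219 − 16081 = -48300

-48300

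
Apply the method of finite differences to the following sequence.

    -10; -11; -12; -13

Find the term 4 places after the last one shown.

D1: -1, -1, -1
Constant first difference = -1, so extend:
-13 − 1 = -14
-14 − 1 = -15
-15 − 1 = -16
-16 − 1 = -17

-17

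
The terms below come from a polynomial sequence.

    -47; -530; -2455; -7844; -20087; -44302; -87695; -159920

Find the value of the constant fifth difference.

-360

D1: -483, -1925, -5389, -12243, -24215, -43393, -72225
D2: -1442, -3464, -6854, -11972, -19178, -28832
D3: -2022, -3390, -5118, -7206, -9654
D4: -1368, -1728, -2088, -2448
D5: -360, -360, -360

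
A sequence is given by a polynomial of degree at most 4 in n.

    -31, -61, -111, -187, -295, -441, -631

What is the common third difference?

D1: -30, -50, -76, -108, -146, -190
D2: -20, -26, -32, -38, -44
D3: -6, -6, -6, -6

-6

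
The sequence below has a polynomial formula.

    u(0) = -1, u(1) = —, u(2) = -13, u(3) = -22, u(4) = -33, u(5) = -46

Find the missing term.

-6

Using the last 4 terms:
D1: -9, -11, -13
D2: -2, -2
Constant second difference = -2.
Extend backward: -9 + 2 = -7;  -13 + 7 = -6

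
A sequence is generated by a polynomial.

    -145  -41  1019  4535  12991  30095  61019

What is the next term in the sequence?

112639

Δ: 104, 1060, 3516, 8456, 17104, 30924
Δ²: 956, 2456, 4940, 8648, 13820
Δ³: 1500, 2484, 3708, 5172
Δ⁴: 984, 1224, 1464
Δ⁵: 240, 240
Constant fifth difference = 240, so extend:
1464 + 240 = 1704;  5172 + 1704 = 6876;  13820 + 6876 = 20696;  30924 + 20696 = 51620;  61019 + 51620 = 112639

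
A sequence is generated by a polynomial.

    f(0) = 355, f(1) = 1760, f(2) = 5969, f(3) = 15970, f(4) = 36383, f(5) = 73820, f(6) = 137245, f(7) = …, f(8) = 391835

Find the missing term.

Using the first 7 terms:
First differences: 1405  4209  10001  20413  37437  63425
Second differences: 2804  5792  10412  17024  25988
Third differences: 2988  4620  6612  8964
Fourth differences: 1632  1992  2352
Fifth differences: 360  360
Constant fifth difference = 360.
Extend forward: 2352 + 360 = 2712;  8964 + 2712 = 11676;  25988 + 11676 = 37664;  63425 + 37664 = 101089;  137245 + 101089 = 238334

238334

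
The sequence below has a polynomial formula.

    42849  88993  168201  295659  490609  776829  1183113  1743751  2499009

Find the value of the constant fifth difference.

First differences: 46144, 79208, 127458, 194950, 286220, 406284, 560638, 755258
Second differences: 33064, 48250, 67492, 91270, 120064, 154354, 194620
Third differences: 15186, 19242, 23778, 28794, 34290, 40266
Fourth differences: 4056, 4536, 5016, 5496, 5976
Fifth differences: 480, 480, 480, 480

480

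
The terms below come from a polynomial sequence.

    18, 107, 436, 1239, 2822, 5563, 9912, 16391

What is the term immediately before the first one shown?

7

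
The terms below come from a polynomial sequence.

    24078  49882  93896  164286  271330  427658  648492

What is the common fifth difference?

240

Δ: 25804, 44014, 70390, 107044, 156328, 220834
Δ²: 18210, 26376, 36654, 49284, 64506
Δ³: 8166, 10278, 12630, 15222
Δ⁴: 2112, 2352, 2592
Δ⁵: 240, 240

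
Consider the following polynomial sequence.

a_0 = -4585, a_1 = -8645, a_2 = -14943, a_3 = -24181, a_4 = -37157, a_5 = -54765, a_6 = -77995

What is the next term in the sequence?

-107933

Δ: -4060, -6298, -9238, -12976, -17608, -23230
Δ²: -2238, -2940, -3738, -4632, -5622
Δ³: -702, -798, -894, -990
Δ⁴: -96, -96, -96
Constant fourth difference = -96, so extend:
-990 − 96 = -1086;  -5622 − 1086 = -6708;  -23230 − 6708 = -29938;  -77995 − 29938 = -107933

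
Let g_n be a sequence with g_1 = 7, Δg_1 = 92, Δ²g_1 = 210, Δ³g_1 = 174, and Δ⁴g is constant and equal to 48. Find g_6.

4547

Build the table forward from the leading diagonal:
D4: 48, 48, 48, 48, 48, 48
D3: 174, 222, 270, 318, 366, 414
D2: 210, 384, 606, 876, 1194, 1560
D1: 92, 302, 686, 1292, 2168, 3362
g: 7, 99, 401, 1087, 2379, 4547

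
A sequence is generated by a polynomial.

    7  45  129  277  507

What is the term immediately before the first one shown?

-3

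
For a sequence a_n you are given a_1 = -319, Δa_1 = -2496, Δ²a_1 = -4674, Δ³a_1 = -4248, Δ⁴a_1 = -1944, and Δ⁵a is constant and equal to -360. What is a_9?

-545287

Build the table forward from the leading diagonal:
Δ⁵: -360, -360, -360, -360, -360, -360, -360, -360, -360
Δ⁴: -1944, -2304, -2664, -3024, -3384, -3744, -4104, -4464, -4824
Δ³: -4248, -6192, -8496, -11160, -14184, -17568, -21312, -25416, -29880
Δ²: -4674, -8922, -15114, -23610, -34770, -48954, -66522, -87834, -113250
Δ: -2496, -7170, -16092, -31206, -54816, -89586, -138540, -205062, -292896
a: -319, -2815, -9985, -26077, -57283, -112099, -201685, -340225, -545287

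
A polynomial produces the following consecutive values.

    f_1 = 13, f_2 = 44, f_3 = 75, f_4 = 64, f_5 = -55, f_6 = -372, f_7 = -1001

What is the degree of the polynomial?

Δ: 31, 31, -11, -119, -317, -629
Δ²: 0, -42, -108, -198, -312
Δ³: -42, -66, -90, -114
Δ⁴: -24, -24, -24
The fourth differences are constant, so the polynomial has degree 4.

4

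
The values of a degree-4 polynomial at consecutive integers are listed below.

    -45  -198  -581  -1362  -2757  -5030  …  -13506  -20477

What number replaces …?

-8493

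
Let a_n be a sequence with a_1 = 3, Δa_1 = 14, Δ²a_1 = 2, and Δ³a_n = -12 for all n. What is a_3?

Build the table forward from the leading diagonal:
D3: -12  -12  -12
D2: 2  -10  -22
D1: 14  16  6
a: 3  17  33

33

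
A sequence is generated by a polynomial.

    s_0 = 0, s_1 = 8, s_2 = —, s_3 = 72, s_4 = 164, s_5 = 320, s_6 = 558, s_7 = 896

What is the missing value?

Using the last 5 terms:
D1: 92  156  238  338
D2: 64  82  100
D3: 18  18
Constant third difference = 18.
Extend backward: 64 − 18 = 46;  92 − 46 = 46;  72 − 46 = 26

26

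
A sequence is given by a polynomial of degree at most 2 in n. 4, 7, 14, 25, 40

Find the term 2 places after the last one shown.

D1: 3, 7, 11, 15
D2: 4, 4, 4
Second differences constant at 4.
15 + 4 = 19;  40 + 19 = 59
19 + 4 = 23;  59 + 23 = 82

82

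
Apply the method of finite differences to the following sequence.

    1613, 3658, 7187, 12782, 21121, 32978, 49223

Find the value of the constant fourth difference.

96

Δ: 2045, 3529, 5595, 8339, 11857, 16245
Δ²: 1484, 2066, 2744, 3518, 4388
Δ³: 582, 678, 774, 870
Δ⁴: 96, 96, 96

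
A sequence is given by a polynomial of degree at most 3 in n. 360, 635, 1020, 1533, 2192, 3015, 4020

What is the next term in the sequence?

5225

Δ: 275  385  513  659  823  1005
Δ²: 110  128  146  164  182
Δ³: 18  18  18  18
The third differences are constant (18).
182 + 18 = 200;  1005 + 200 = 1205;  4020 + 1205 = 5225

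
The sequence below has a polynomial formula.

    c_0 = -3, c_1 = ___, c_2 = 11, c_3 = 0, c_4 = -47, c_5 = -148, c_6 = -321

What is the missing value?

4

Using the last 5 terms:
Δ: -11  -47  -101  -173
Δ²: -36  -54  -72
Δ³: -18  -18
Constant third difference = -18.
Extend backward: -36 + 18 = -18;  -11 + 18 = 7;  11 − 7 = 4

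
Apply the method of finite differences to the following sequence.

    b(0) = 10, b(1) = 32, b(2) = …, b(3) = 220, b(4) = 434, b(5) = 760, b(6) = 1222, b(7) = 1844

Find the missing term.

94

Using the last 5 terms:
214  326  462  622
112  136  160
24  24
Constant third difference = 24.
Extend backward: 112 − 24 = 88;  214 − 88 = 126;  220 − 126 = 94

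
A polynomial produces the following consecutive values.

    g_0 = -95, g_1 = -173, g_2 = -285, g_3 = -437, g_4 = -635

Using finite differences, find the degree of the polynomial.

3

Δ: -78, -112, -152, -198
Δ²: -34, -40, -46
Δ³: -6, -6
The third differences are constant, so the polynomial has degree 3.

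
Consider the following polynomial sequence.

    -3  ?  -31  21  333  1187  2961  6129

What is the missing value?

Using the last 6 terms:
Δ: 52  312  854  1774  3168
Δ²: 260  542  920  1394
Δ³: 282  378  474
Δ⁴: 96  96
Constant fourth difference = 96.
Extend backward: 282 − 96 = 186;  260 − 186 = 74;  52 − 74 = -22;  -31 + 22 = -9

-9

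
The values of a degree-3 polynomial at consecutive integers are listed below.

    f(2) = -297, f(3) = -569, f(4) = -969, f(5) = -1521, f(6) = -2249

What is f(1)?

D1: -272  -400  -552  -728
D2: -128  -152  -176
D3: -24  -24
The third differences are constant at -24.
Work back: -128 + 24 = -104;  -272 + 104 = -168;  -297 + 168 = -129

-129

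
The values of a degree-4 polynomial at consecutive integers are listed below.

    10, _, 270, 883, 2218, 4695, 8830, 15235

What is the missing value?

55

Using the last 6 terms:
Δ: 613  1335  2477  4135  6405
Δ²: 722  1142  1658  2270
Δ³: 420  516  612
Δ⁴: 96  96
Constant fourth difference = 96.
Extend backward: 420 − 96 = 324;  722 − 324 = 398;  613 − 398 = 215;  270 − 215 = 55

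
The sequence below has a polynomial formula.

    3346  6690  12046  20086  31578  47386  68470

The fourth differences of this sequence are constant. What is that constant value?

96

Δ: 3344, 5356, 8040, 11492, 15808, 21084
Δ²: 2012, 2684, 3452, 4316, 5276
Δ³: 672, 768, 864, 960
Δ⁴: 96, 96, 96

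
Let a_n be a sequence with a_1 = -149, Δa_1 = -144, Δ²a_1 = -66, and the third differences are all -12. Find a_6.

-1649

Build the table forward from the leading diagonal:
D3: -12, -12, -12, -12, -12, -12
D2: -66, -78, -90, -102, -114, -126
D1: -144, -210, -288, -378, -480, -594
a: -149, -293, -503, -791, -1169, -1649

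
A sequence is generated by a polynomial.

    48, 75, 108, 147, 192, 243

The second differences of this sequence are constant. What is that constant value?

First differences: 27, 33, 39, 45, 51
Second differences: 6, 6, 6, 6

6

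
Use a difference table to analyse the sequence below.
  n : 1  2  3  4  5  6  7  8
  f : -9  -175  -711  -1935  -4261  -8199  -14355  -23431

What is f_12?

-106335

First differences: -166, -536, -1224, -2326, -3938, -6156, -9076
Second differences: -370, -688, -1102, -1612, -2218, -2920
Third differences: -318, -414, -510, -606, -702
Fourth differences: -96, -96, -96, -96
Fourth differences constant at -96.
-702 − 96 = -798;  -2920 − 798 = -3718;  -9076 − 3718 = -12794;  -23431 − 12794 = -36225
-798 − 96 = -894;  -3718 − 894 = -4612;  -12794 − 4612 = -17406;  -36225 − 17406 = -53631
-894 − 96 = -990;  -4612 − 990 = -5602;  -17406 − 5602 = -23008;  -53631 − 23008 = -76639
-990 − 96 = -1086;  -5602 − 1086 = -6688;  -23008 − 6688 = -29696;  -76639 − 29696 = -106335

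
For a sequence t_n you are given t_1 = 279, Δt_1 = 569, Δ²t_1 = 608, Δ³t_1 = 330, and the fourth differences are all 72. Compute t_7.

Build the table forward from the leading diagonal:
Fourth differences: 72, 72, 72, 72, 72, 72, 72
Third differences: 330, 402, 474, 546, 618, 690, 762
Second differences: 608, 938, 1340, 1814, 2360, 2978, 3668
First differences: 569, 1177, 2115, 3455, 5269, 7629, 10607
t: 279, 848, 2025, 4140, 7595, 12864, 20493

20493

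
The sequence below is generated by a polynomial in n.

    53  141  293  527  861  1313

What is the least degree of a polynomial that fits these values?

3

D1: 88, 152, 234, 334, 452
D2: 64, 82, 100, 118
D3: 18, 18, 18
The third differences are constant, so the polynomial has degree 3.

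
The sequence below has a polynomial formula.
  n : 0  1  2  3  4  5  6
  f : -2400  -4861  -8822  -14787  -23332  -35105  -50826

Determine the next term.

First differences: -2461, -3961, -5965, -8545, -11773, -15721
Second differences: -1500, -2004, -2580, -3228, -3948
Third differences: -504, -576, -648, -720
Fourth differences: -72, -72, -72
Constant fourth difference = -72, so extend:
-720 − 72 = -792;  -3948 − 792 = -4740;  -15721 − 4740 = -20461;  -50826 − 20461 = -71287

-71287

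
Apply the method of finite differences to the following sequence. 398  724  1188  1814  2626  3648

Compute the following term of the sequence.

4904

First differences: 326 , 464 , 626 , 812 , 1022
Second differences: 138 , 162 , 186 , 210
Third differences: 24 , 24 , 24
Third differences constant at 24.
210 + 24 = 234;  1022 + 234 = 1256;  3648 + 1256 = 4904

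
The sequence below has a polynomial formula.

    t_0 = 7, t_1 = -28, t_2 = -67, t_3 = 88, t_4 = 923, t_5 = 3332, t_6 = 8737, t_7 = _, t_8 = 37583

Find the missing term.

Using the first 7 terms:
-35  -39  155  835  2409  5405
-4  194  680  1574  2996
198  486  894  1422
288  408  528
120  120
Constant fifth difference = 120.
Extend forward: 528 + 120 = 648;  1422 + 648 = 2070;  2996 + 2070 = 5066;  5405 + 5066 = 10471;  8737 + 10471 = 19208

19208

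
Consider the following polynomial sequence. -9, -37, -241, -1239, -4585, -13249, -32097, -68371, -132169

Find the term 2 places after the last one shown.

-399889

Δ: -28  -204  -998  -3346  -8664  -18848  -36274  -63798
Δ²: -176  -794  -2348  -5318  -10184  -17426  -27524
Δ³: -618  -1554  -2970  -4866  -7242  -10098
Δ⁴: -936  -1416  -1896  -2376  -2856
Δ⁵: -480  -480  -480  -480
Fifth differences constant at -480.
-2856 − 480 = -3336;  -10098 − 3336 = -13434;  -27524 − 13434 = -40958;  -63798 − 40958 = -104756;  -132169 − 104756 = -236925
-3336 − 480 = -3816;  -13434 − 3816 = -17250;  -40958 − 17250 = -58208;  -104756 − 58208 = -162964;  -236925 − 162964 = -399889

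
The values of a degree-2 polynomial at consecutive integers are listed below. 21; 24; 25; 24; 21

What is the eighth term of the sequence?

0

Δ: 3  1  -1  -3
Δ²: -2  -2  -2
The second differences are constant (-2).
-3 − 2 = -5;  21 − 5 = 16
-5 − 2 = -7;  16 − 7 = 9
-7 − 2 = -9;  9 − 9 = 0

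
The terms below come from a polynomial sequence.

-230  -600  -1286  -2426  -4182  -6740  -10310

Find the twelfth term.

-52370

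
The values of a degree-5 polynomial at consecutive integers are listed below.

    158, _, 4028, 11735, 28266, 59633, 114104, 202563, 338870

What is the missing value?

1029

Using the last 7 terms:
7707  16531  31367  54471  88459  136307
8824  14836  23104  33988  47848
6012  8268  10884  13860
2256  2616  2976
360  360
Constant fifth difference = 360.
Extend backward: 2256 − 360 = 1896;  6012 − 1896 = 4116;  8824 − 4116 = 4708;  7707 − 4708 = 2999;  4028 − 2999 = 1029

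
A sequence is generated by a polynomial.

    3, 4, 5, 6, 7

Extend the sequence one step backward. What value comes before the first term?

2

First differences: 1  1  1  1
The first differences are constant at 1.
Work back: 3 − 1 = 2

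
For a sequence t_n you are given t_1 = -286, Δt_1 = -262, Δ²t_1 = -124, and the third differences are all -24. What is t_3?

-934

Build the table forward from the leading diagonal:
D3: -24, -24, -24
D2: -124, -148, -172
D1: -262, -386, -534
t: -286, -548, -934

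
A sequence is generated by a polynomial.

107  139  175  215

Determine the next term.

259

D1: 32, 36, 40
D2: 4, 4
Constant second difference = 4, so extend:
40 + 4 = 44;  215 + 44 = 259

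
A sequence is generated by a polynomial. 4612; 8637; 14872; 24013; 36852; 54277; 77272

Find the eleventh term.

247992

Δ: 4025, 6235, 9141, 12839, 17425, 22995
Δ²: 2210, 2906, 3698, 4586, 5570
Δ³: 696, 792, 888, 984
Δ⁴: 96, 96, 96
The fourth differences are constant (96).
984 + 96 = 1080;  5570 + 1080 = 6650;  22995 + 6650 = 29645;  77272 + 29645 = 106917
1080 + 96 = 1176;  6650 + 1176 = 7826;  29645 + 7826 = 37471;  106917 + 37471 = 144388
1176 + 96 = 1272;  7826 + 1272 = 9098;  37471 + 9098 = 46569;  144388 + 46569 = 190957
1272 + 96 = 1368;  9098 + 1368 = 10466;  46569 + 10466 = 57035;  190957 + 57035 = 247992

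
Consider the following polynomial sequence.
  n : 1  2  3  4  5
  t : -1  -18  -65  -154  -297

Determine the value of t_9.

-1649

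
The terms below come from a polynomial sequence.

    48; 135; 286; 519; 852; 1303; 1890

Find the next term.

2631

D1: 87, 151, 233, 333, 451, 587
D2: 64, 82, 100, 118, 136
D3: 18, 18, 18, 18
Third differences constant at 18.
136 + 18 = 154;  587 + 154 = 741;  1890 + 741 = 2631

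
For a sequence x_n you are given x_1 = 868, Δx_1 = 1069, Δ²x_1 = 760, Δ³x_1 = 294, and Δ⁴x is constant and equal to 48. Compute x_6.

16993

Build the table forward from the leading diagonal:
Fourth differences: 48  48  48  48  48  48
Third differences: 294  342  390  438  486  534
Second differences: 760  1054  1396  1786  2224  2710
First differences: 1069  1829  2883  4279  6065  8289
x: 868  1937  3766  6649  10928  16993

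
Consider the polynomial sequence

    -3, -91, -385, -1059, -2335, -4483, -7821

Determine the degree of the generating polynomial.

4

Δ: -88, -294, -674, -1276, -2148, -3338
Δ²: -206, -380, -602, -872, -1190
Δ³: -174, -222, -270, -318
Δ⁴: -48, -48, -48
The fourth differences are constant, so the polynomial has degree 4.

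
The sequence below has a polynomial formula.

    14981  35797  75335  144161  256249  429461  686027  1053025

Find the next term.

D1: 20816, 39538, 68826, 112088, 173212, 256566, 366998
D2: 18722, 29288, 43262, 61124, 83354, 110432
D3: 10566, 13974, 17862, 22230, 27078
D4: 3408, 3888, 4368, 4848
D5: 480, 480, 480
Constant fifth difference = 480, so extend:
4848 + 480 = 5328;  27078 + 5328 = 32406;  110432 + 32406 = 142838;  366998 + 142838 = 509836;  1053025 + 509836 = 1562861

1562861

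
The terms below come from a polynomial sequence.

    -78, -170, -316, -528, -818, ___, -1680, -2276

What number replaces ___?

Using the first 5 terms:
D1: -92, -146, -212, -290
D2: -54, -66, -78
D3: -12, -12
Constant third difference = -12.
Extend forward: -78 − 12 = -90;  -290 − 90 = -380;  -818 − 380 = -1198

-1198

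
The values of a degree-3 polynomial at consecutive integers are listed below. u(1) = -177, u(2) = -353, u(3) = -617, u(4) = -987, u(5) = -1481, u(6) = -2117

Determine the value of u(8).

D1: -176  -264  -370  -494  -636
D2: -88  -106  -124  -142
D3: -18  -18  -18
Third differences constant at -18.
-142 − 18 = -160;  -636 − 160 = -796;  -2117 − 796 = -2913
-160 − 18 = -178;  -796 − 178 = -974;  -2913 − 974 = -3887

-3887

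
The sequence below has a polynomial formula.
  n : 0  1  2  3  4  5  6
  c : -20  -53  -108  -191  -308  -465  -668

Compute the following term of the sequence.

-923

Δ: -33, -55, -83, -117, -157, -203
Δ²: -22, -28, -34, -40, -46
Δ³: -6, -6, -6, -6
Third differences constant at -6.
-46 − 6 = -52;  -203 − 52 = -255;  -668 − 255 = -923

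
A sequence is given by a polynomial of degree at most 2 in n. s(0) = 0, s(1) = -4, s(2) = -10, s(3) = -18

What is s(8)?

First differences: -4 , -6 , -8
Second differences: -2 , -2
Second differences constant at -2.
-8 − 2 = -10;  -18 − 10 = -28
-10 − 2 = -12;  -28 − 12 = -40
-12 − 2 = -14;  -40 − 14 = -54
-14 − 2 = -16;  -54 − 16 = -70
-16 − 2 = -18;  -70 − 18 = -88

-88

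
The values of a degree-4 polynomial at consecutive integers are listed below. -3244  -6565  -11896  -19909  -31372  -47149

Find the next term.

-68200

D1: -3321, -5331, -8013, -11463, -15777
D2: -2010, -2682, -3450, -4314
D3: -672, -768, -864
D4: -96, -96
The fourth differences are constant (-96).
-864 − 96 = -960;  -4314 − 960 = -5274;  -15777 − 5274 = -21051;  -47149 − 21051 = -68200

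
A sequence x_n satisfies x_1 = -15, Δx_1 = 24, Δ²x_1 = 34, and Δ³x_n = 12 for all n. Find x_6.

Build the table forward from the leading diagonal:
D3: 12, 12, 12, 12, 12, 12
D2: 34, 46, 58, 70, 82, 94
D1: 24, 58, 104, 162, 232, 314
x: -15, 9, 67, 171, 333, 565

565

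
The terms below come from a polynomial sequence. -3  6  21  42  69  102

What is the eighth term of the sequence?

D1: 9  15  21  27  33
D2: 6  6  6  6
Constant second difference = 6, so extend:
33 + 6 = 39;  102 + 39 = 141
39 + 6 = 45;  141 + 45 = 186

186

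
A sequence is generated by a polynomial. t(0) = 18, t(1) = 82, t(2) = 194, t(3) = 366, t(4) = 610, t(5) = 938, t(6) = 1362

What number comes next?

Δ: 64, 112, 172, 244, 328, 424
Δ²: 48, 60, 72, 84, 96
Δ³: 12, 12, 12, 12
The third differences are constant (12).
96 + 12 = 108;  424 + 108 = 532;  1362 + 532 = 1894

1894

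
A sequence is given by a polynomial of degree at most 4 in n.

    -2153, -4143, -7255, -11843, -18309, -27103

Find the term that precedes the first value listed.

-979

-1990  -3112  -4588  -6466  -8794
-1122  -1476  -1878  -2328
-354  -402  -450
-48  -48
The fourth differences are constant at -48.
Work back: -354 + 48 = -306;  -1122 + 306 = -816;  -1990 + 816 = -1174;  -2153 + 1174 = -979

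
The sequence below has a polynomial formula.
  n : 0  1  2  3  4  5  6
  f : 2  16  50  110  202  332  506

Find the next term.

14  34  60  92  130  174
20  26  32  38  44
6  6  6  6
Constant third difference = 6, so extend:
44 + 6 = 50;  174 + 50 = 224;  506 + 224 = 730

730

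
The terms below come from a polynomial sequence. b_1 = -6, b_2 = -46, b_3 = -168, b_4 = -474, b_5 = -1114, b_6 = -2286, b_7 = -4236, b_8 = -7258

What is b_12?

-37626

Δ: -40, -122, -306, -640, -1172, -1950, -3022
Δ²: -82, -184, -334, -532, -778, -1072
Δ³: -102, -150, -198, -246, -294
Δ⁴: -48, -48, -48, -48
The fourth differences are constant (-48).
-294 − 48 = -342;  -1072 − 342 = -1414;  -3022 − 1414 = -4436;  -7258 − 4436 = -11694
-342 − 48 = -390;  -1414 − 390 = -1804;  -4436 − 1804 = -6240;  -11694 − 6240 = -17934
-390 − 48 = -438;  -1804 − 438 = -2242;  -6240 − 2242 = -8482;  -17934 − 8482 = -26416
-438 − 48 = -486;  -2242 − 486 = -2728;  -8482 − 2728 = -11210;  -26416 − 11210 = -37626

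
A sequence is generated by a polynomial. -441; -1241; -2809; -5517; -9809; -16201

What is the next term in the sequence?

First differences: -800 , -1568 , -2708 , -4292 , -6392
Second differences: -768 , -1140 , -1584 , -2100
Third differences: -372 , -444 , -516
Fourth differences: -72 , -72
Constant fourth difference = -72, so extend:
-516 − 72 = -588;  -2100 − 588 = -2688;  -6392 − 2688 = -9080;  -16201 − 9080 = -25281

-25281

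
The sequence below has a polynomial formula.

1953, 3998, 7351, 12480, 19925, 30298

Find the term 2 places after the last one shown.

62636

Δ: 2045, 3353, 5129, 7445, 10373
Δ²: 1308, 1776, 2316, 2928
Δ³: 468, 540, 612
Δ⁴: 72, 72
Fourth differences constant at 72.
612 + 72 = 684;  2928 + 684 = 3612;  10373 + 3612 = 13985;  30298 + 13985 = 44283
684 + 72 = 756;  3612 + 756 = 4368;  13985 + 4368 = 18353;  44283 + 18353 = 62636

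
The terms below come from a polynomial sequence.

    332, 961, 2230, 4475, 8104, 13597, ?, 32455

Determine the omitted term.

21506

Using the first 6 terms:
629, 1269, 2245, 3629, 5493
640, 976, 1384, 1864
336, 408, 480
72, 72
Constant fourth difference = 72.
Extend forward: 480 + 72 = 552;  1864 + 552 = 2416;  5493 + 2416 = 7909;  13597 + 7909 = 21506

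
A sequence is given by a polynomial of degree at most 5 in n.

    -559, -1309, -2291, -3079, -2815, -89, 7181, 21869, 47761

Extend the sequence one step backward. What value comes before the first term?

D1: -750  -982  -788  264  2726  7270  14688  25892
D2: -232  194  1052  2462  4544  7418  11204
D3: 426  858  1410  2082  2874  3786
D4: 432  552  672  792  912
D5: 120  120  120  120
The fifth differences are constant at 120.
Work back: 432 − 120 = 312;  426 − 312 = 114;  -232 − 114 = -346;  -750 + 346 = -404;  -559 + 404 = -155

-155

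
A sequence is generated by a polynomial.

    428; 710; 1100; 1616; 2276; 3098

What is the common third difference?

D1: 282, 390, 516, 660, 822
D2: 108, 126, 144, 162
D3: 18, 18, 18

18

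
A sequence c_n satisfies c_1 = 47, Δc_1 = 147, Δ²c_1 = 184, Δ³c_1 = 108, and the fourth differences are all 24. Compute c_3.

Build the table forward from the leading diagonal:
D4: 24, 24, 24
D3: 108, 132, 156
D2: 184, 292, 424
D1: 147, 331, 623
c: 47, 194, 525

525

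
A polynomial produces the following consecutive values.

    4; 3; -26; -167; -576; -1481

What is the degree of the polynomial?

4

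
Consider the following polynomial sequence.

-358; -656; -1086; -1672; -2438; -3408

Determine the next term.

-4606

First differences: -298, -430, -586, -766, -970
Second differences: -132, -156, -180, -204
Third differences: -24, -24, -24
The third differences are constant (-24).
-204 − 24 = -228;  -970 − 228 = -1198;  -3408 − 1198 = -4606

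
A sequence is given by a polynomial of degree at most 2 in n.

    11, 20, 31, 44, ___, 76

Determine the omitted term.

59

Using the first 4 terms:
First differences: 9, 11, 13
Second differences: 2, 2
Constant second difference = 2.
Extend forward: 13 + 2 = 15;  44 + 15 = 59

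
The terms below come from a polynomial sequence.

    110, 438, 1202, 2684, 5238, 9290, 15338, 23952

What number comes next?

35774

First differences: 328, 764, 1482, 2554, 4052, 6048, 8614
Second differences: 436, 718, 1072, 1498, 1996, 2566
Third differences: 282, 354, 426, 498, 570
Fourth differences: 72, 72, 72, 72
Constant fourth difference = 72, so extend:
570 + 72 = 642;  2566 + 642 = 3208;  8614 + 3208 = 11822;  23952 + 11822 = 35774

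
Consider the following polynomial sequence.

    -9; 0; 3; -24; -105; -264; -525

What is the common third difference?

First differences: 9, 3, -27, -81, -159, -261
Second differences: -6, -30, -54, -78, -102
Third differences: -24, -24, -24, -24

-24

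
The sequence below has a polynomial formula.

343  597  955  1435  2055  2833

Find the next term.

3787

Δ: 254  358  480  620  778
Δ²: 104  122  140  158
Δ³: 18  18  18
Constant third difference = 18, so extend:
158 + 18 = 176;  778 + 176 = 954;  2833 + 954 = 3787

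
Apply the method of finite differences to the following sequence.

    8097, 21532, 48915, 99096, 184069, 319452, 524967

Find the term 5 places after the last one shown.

3642552

13435, 27383, 50181, 84973, 135383, 205515
13948, 22798, 34792, 50410, 70132
8850, 11994, 15618, 19722
3144, 3624, 4104
480, 480
Constant fifth difference = 480, so extend:
4104 + 480 = 4584;  19722 + 4584 = 24306;  70132 + 24306 = 94438;  205515 + 94438 = 299953;  524967 + 299953 = 824920
4584 + 480 = 5064;  24306 + 5064 = 29370;  94438 + 29370 = 123808;  299953 + 123808 = 423761;  824920 + 423761 = 1248681
5064 + 480 = 5544;  29370 + 5544 = 34914;  123808 + 34914 = 158722;  423761 + 158722 = 582483;  1248681 + 582483 = 1831164
5544 + 480 = 6024;  34914 + 6024 = 40938;  158722 + 40938 = 199660;  582483 + 199660 = 782143;  1831164 + 782143 = 2613307
6024 + 480 = 6504;  40938 + 6504 = 47442;  199660 + 47442 = 247102;  782143 + 247102 = 1029245;  2613307 + 1029245 = 3642552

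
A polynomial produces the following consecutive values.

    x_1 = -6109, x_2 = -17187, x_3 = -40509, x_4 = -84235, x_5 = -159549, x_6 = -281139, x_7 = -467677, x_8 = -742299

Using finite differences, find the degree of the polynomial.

5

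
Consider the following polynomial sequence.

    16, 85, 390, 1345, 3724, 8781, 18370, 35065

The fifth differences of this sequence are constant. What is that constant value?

120

D1: 69, 305, 955, 2379, 5057, 9589, 16695
D2: 236, 650, 1424, 2678, 4532, 7106
D3: 414, 774, 1254, 1854, 2574
D4: 360, 480, 600, 720
D5: 120, 120, 120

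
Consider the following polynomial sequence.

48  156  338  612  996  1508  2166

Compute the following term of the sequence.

Δ: 108  182  274  384  512  658
Δ²: 74  92  110  128  146
Δ³: 18  18  18  18
Constant third difference = 18, so extend:
146 + 18 = 164;  658 + 164 = 822;  2166 + 822 = 2988

2988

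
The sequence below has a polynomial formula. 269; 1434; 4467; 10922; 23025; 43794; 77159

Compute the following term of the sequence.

First differences: 1165 , 3033 , 6455 , 12103 , 20769 , 33365
Second differences: 1868 , 3422 , 5648 , 8666 , 12596
Third differences: 1554 , 2226 , 3018 , 3930
Fourth differences: 672 , 792 , 912
Fifth differences: 120 , 120
Constant fifth difference = 120, so extend:
912 + 120 = 1032;  3930 + 1032 = 4962;  12596 + 4962 = 17558;  33365 + 17558 = 50923;  77159 + 50923 = 128082

128082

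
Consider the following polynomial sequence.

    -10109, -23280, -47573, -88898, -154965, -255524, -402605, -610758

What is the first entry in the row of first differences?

Δ: -13171, -24293, -41325, -66067, -100559, -147081, -208153
Δ²: -11122, -17032, -24742, -34492, -46522, -61072
Δ³: -5910, -7710, -9750, -12030, -14550
Δ⁴: -1800, -2040, -2280, -2520
Δ⁵: -240, -240, -240

-13171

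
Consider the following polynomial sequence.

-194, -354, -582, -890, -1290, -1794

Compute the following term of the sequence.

-2414

Δ: -160  -228  -308  -400  -504
Δ²: -68  -80  -92  -104
Δ³: -12  -12  -12
Constant third difference = -12, so extend:
-104 − 12 = -116;  -504 − 116 = -620;  -1794 − 620 = -2414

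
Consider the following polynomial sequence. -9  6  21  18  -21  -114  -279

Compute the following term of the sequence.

-534

Δ: 15  15  -3  -39  -93  -165
Δ²: 0  -18  -36  -54  -72
Δ³: -18  -18  -18  -18
Third differences constant at -18.
-72 − 18 = -90;  -165 − 90 = -255;  -279 − 255 = -534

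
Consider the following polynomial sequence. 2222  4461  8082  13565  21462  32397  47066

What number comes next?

2239  3621  5483  7897  10935  14669
1382  1862  2414  3038  3734
480  552  624  696
72  72  72
Fourth differences constant at 72.
696 + 72 = 768;  3734 + 768 = 4502;  14669 + 4502 = 19171;  47066 + 19171 = 66237

66237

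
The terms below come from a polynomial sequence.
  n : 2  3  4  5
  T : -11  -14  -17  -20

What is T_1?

D1: -3  -3  -3
The first differences are constant at -3.
Work back: -11 + 3 = -8

-8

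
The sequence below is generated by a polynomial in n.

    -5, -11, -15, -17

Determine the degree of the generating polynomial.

-6, -4, -2
2, 2
The second differences are constant, so the polynomial has degree 2.

2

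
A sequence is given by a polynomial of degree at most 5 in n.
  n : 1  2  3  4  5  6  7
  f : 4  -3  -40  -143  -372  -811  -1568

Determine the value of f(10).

-7  -37  -103  -229  -439  -757
-30  -66  -126  -210  -318
-36  -60  -84  -108
-24  -24  -24
Fourth differences constant at -24.
-108 − 24 = -132;  -318 − 132 = -450;  -757 − 450 = -1207;  -1568 − 1207 = -2775
-132 − 24 = -156;  -450 − 156 = -606;  -1207 − 606 = -1813;  -2775 − 1813 = -4588
-156 − 24 = -180;  -606 − 180 = -786;  -1813 − 786 = -2599;  -4588 − 2599 = -7187

-7187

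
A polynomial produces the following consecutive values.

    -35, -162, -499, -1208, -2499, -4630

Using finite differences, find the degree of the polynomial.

First differences: -127, -337, -709, -1291, -2131
Second differences: -210, -372, -582, -840
Third differences: -162, -210, -258
Fourth differences: -48, -48
The fourth differences are constant, so the polynomial has degree 4.

4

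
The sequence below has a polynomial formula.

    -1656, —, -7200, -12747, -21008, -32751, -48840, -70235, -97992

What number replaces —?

Using the last 7 terms:
-5547  -8261  -11743  -16089  -21395  -27757
-2714  -3482  -4346  -5306  -6362
-768  -864  -960  -1056
-96  -96  -96
Constant fourth difference = -96.
Extend backward: -768 + 96 = -672;  -2714 + 672 = -2042;  -5547 + 2042 = -3505;  -7200 + 3505 = -3695

-3695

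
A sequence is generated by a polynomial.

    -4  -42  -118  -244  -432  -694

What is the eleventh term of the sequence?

First differences: -38, -76, -126, -188, -262
Second differences: -38, -50, -62, -74
Third differences: -12, -12, -12
The third differences are constant (-12).
-74 − 12 = -86;  -262 − 86 = -348;  -694 − 348 = -1042
-86 − 12 = -98;  -348 − 98 = -446;  -1042 − 446 = -1488
-98 − 12 = -110;  -446 − 110 = -556;  -1488 − 556 = -2044
-110 − 12 = -122;  -556 − 122 = -678;  -2044 − 678 = -2722
-122 − 12 = -134;  -678 − 134 = -812;  -2722 − 812 = -3534

-3534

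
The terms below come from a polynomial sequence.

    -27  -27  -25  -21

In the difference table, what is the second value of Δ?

2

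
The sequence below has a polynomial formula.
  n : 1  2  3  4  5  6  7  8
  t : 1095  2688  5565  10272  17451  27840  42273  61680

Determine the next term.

87087

D1: 1593, 2877, 4707, 7179, 10389, 14433, 19407
D2: 1284, 1830, 2472, 3210, 4044, 4974
D3: 546, 642, 738, 834, 930
D4: 96, 96, 96, 96
Constant fourth difference = 96, so extend:
930 + 96 = 1026;  4974 + 1026 = 6000;  19407 + 6000 = 25407;  61680 + 25407 = 87087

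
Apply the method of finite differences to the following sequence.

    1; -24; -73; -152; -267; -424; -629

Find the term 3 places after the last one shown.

-1592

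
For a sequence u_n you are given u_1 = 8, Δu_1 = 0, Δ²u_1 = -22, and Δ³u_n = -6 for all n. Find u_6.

Build the table forward from the leading diagonal:
Δ³: -6  -6  -6  -6  -6  -6
Δ²: -22  -28  -34  -40  -46  -52
Δ: 0  -22  -50  -84  -124  -170
u: 8  8  -14  -64  -148  -272

-272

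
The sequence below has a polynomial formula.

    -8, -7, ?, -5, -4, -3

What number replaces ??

-6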